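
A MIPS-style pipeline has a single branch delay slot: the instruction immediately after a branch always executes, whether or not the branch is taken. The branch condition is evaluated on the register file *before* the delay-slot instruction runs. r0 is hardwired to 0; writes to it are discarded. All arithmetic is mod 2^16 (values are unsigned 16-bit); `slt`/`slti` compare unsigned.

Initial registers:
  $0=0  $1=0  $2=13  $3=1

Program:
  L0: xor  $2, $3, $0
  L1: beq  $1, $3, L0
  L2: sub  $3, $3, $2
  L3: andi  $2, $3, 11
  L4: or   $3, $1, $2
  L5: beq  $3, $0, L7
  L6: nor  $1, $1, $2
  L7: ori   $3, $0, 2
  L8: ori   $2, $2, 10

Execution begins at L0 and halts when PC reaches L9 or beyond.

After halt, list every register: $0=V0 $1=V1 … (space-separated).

#0 xor  $2, $3, $0 ; 0/0/1/1
#1 beq  $1, $3, L0 ; 0/0/1/1 ; →fallthru
#2 sub  $3, $3, $2 ; 0/0/1/0
#3 andi  $2, $3, 11 ; 0/0/0/0
#4 or   $3, $1, $2 ; 0/0/0/0
#5 beq  $3, $0, L7 ; 0/0/0/0 ; →target
#6 nor  $1, $1, $2 ; 0/65535/0/0
#7 ori   $3, $0, 2 ; 0/65535/0/2
#8 ori   $2, $2, 10 ; 0/65535/10/2

$0=0 $1=65535 $2=10 $3=2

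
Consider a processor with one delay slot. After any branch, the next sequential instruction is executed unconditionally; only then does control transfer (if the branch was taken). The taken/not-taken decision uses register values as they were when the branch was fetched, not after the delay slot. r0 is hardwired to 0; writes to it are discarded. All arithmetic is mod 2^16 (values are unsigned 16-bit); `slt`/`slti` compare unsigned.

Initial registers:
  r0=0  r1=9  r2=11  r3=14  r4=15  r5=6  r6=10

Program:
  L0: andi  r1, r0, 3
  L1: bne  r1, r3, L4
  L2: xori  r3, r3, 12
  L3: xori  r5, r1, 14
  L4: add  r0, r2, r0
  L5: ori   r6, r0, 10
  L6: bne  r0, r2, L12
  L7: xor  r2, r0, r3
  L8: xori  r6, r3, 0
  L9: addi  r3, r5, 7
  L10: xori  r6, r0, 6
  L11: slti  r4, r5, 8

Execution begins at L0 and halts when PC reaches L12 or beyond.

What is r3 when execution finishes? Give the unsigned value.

#0 andi  r1, r0, 3 ; 0/0/11/14/15/6/10
#1 bne  r1, r3, L4 ; 0/0/11/14/15/6/10 ; →target
#2 xori  r3, r3, 12 ; 0/0/11/2/15/6/10
#4 add  r0, r2, r0 ; 0/0/11/2/15/6/10
#5 ori   r6, r0, 10 ; 0/0/11/2/15/6/10
#6 bne  r0, r2, L12 ; 0/0/11/2/15/6/10 ; →target
#7 xor  r2, r0, r3 ; 0/0/2/2/15/6/10

2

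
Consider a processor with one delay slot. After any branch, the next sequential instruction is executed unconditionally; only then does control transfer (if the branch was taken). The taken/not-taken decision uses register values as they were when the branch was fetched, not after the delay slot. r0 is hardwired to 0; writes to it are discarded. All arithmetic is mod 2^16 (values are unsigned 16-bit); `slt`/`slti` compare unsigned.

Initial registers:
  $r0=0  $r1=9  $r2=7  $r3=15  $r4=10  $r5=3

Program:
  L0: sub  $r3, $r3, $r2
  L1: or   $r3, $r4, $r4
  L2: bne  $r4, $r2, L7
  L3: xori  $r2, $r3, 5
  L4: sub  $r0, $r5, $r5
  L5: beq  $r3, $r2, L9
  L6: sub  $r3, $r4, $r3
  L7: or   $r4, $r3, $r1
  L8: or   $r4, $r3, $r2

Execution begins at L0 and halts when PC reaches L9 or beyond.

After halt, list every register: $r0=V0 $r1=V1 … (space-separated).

PC=0  sub  $r3, $r3, $r2     | $r0=0 $r1=9 $r2=7 $r3=8 $r4=10 $r5=3
PC=1  or   $r3, $r4, $r4     | $r0=0 $r1=9 $r2=7 $r3=10 $r4=10 $r5=3
PC=2  bne  $r4, $r2, L7      | $r0=0 $r1=9 $r2=7 $r3=10 $r4=10 $r5=3  [TAKEN]
PC=3  xori  $r2, $r3, 5      | $r0=0 $r1=9 $r2=15 $r3=10 $r4=10 $r5=3
PC=7  or   $r4, $r3, $r1     | $r0=0 $r1=9 $r2=15 $r3=10 $r4=11 $r5=3
PC=8  or   $r4, $r3, $r2     | $r0=0 $r1=9 $r2=15 $r3=10 $r4=15 $r5=3

$r0=0 $r1=9 $r2=15 $r3=10 $r4=15 $r5=3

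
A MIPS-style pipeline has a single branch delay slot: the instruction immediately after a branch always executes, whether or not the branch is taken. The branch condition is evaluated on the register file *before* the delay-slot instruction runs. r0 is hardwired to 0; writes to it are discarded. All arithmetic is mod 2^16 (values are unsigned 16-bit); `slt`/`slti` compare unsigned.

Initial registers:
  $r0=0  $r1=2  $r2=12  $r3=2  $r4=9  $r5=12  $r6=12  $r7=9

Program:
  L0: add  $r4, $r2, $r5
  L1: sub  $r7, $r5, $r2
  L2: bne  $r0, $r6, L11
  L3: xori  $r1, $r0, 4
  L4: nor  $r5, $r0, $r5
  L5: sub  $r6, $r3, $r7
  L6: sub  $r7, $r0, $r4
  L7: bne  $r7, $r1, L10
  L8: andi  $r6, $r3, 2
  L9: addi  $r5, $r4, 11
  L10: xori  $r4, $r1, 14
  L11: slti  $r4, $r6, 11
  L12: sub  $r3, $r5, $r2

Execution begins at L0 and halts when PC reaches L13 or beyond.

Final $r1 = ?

#0 add  $r4, $r2, $r5 ; 0/2/12/2/24/12/12/9
#1 sub  $r7, $r5, $r2 ; 0/2/12/2/24/12/12/0
#2 bne  $r0, $r6, L11 ; 0/2/12/2/24/12/12/0 ; →target
#3 xori  $r1, $r0, 4 ; 0/4/12/2/24/12/12/0
#11 slti  $r4, $r6, 11 ; 0/4/12/2/0/12/12/0
#12 sub  $r3, $r5, $r2 ; 0/4/12/0/0/12/12/0

4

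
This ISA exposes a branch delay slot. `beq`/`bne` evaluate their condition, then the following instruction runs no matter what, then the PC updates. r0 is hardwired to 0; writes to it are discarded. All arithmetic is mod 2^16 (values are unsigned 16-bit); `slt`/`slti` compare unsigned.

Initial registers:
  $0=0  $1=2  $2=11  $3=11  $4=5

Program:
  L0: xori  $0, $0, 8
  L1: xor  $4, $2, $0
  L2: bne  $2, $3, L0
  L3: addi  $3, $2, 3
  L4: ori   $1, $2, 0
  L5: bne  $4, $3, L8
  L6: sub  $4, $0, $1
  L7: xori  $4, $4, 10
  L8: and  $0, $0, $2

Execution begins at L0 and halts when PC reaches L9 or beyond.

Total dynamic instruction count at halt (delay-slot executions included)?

#0 xori  $0, $0, 8 ; 0/2/11/11/5
#1 xor  $4, $2, $0 ; 0/2/11/11/11
#2 bne  $2, $3, L0 ; 0/2/11/11/11 ; →fallthru
#3 addi  $3, $2, 3 ; 0/2/11/14/11
#4 ori   $1, $2, 0 ; 0/11/11/14/11
#5 bne  $4, $3, L8 ; 0/11/11/14/11 ; →target
#6 sub  $4, $0, $1 ; 0/11/11/14/65525
#8 and  $0, $0, $2 ; 0/11/11/14/65525

8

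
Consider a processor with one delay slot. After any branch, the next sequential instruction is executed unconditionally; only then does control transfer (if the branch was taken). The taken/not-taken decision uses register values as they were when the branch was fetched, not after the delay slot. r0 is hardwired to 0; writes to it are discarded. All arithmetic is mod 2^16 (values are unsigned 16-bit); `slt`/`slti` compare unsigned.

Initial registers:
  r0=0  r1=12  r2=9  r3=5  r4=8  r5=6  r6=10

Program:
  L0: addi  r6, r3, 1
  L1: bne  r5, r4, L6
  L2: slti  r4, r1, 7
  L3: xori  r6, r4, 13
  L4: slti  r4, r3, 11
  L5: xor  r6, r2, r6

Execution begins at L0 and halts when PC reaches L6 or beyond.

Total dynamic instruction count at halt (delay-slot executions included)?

3

  step pc=0: addi  r6, r3, 1  regs=(0,12,9,5,8,6,6)
  step pc=1: bne  r5, r4, L6  cond=T  regs=(0,12,9,5,8,6,6)
  step pc=2: slti  r4, r1, 7  regs=(0,12,9,5,0,6,6)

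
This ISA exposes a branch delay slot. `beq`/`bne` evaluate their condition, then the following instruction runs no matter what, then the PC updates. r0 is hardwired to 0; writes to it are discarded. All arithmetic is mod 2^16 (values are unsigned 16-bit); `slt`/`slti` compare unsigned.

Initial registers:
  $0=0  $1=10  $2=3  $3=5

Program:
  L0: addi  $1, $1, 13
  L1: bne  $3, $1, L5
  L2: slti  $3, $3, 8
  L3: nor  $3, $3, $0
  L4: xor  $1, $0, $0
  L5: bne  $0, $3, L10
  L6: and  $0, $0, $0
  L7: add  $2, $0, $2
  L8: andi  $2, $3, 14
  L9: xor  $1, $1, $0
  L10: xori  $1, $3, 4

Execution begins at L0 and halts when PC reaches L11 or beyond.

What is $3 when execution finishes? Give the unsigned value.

1

  step pc=0: addi  $1, $1, 13  regs=(0,23,3,5)
  step pc=1: bne  $3, $1, L5  cond=T  regs=(0,23,3,5)
  step pc=2: slti  $3, $3, 8  regs=(0,23,3,1)
  step pc=5: bne  $0, $3, L10  cond=T  regs=(0,23,3,1)
  step pc=6: and  $0, $0, $0  regs=(0,23,3,1)
  step pc=10: xori  $1, $3, 4  regs=(0,5,3,1)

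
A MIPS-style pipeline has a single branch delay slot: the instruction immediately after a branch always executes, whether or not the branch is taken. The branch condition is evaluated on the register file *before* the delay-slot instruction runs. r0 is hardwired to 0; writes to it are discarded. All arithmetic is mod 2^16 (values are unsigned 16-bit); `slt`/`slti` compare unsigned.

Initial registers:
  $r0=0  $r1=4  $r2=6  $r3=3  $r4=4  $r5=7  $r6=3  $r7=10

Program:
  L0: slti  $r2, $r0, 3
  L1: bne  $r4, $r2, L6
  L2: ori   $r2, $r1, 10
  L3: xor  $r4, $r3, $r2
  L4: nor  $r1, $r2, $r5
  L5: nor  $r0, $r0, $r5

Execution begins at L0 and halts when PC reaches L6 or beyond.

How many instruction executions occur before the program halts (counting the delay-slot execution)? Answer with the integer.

#0 slti  $r2, $r0, 3 ; 0/4/1/3/4/7/3/10
#1 bne  $r4, $r2, L6 ; 0/4/1/3/4/7/3/10 ; →target
#2 ori   $r2, $r1, 10 ; 0/4/14/3/4/7/3/10

3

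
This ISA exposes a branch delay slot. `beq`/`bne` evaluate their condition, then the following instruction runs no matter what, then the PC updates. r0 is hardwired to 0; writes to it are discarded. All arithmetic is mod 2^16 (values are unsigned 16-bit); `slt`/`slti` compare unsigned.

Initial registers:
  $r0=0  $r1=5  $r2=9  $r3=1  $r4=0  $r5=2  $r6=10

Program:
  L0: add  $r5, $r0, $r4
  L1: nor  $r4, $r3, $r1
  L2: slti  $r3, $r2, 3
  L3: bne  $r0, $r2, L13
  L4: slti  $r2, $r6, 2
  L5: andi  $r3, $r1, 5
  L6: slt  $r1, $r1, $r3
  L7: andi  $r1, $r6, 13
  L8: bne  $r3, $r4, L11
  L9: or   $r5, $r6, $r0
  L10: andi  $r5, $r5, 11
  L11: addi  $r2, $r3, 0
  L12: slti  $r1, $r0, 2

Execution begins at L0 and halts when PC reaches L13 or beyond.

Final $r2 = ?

0

[0] add  $r5, $r0, $r4  →  {$r0:0, $r1:5, $r2:9, $r3:1, $r4:0, $r5:0, $r6:10}
[1] nor  $r4, $r3, $r1  →  {$r0:0, $r1:5, $r2:9, $r3:1, $r4:65530, $r5:0, $r6:10}
[2] slti  $r3, $r2, 3  →  {$r0:0, $r1:5, $r2:9, $r3:0, $r4:65530, $r5:0, $r6:10}
[3] bne  $r0, $r2, L13  →  {$r0:0, $r1:5, $r2:9, $r3:0, $r4:65530, $r5:0, $r6:10}  ⟨branch taken⟩
[4] slti  $r2, $r6, 2  →  {$r0:0, $r1:5, $r2:0, $r3:0, $r4:65530, $r5:0, $r6:10}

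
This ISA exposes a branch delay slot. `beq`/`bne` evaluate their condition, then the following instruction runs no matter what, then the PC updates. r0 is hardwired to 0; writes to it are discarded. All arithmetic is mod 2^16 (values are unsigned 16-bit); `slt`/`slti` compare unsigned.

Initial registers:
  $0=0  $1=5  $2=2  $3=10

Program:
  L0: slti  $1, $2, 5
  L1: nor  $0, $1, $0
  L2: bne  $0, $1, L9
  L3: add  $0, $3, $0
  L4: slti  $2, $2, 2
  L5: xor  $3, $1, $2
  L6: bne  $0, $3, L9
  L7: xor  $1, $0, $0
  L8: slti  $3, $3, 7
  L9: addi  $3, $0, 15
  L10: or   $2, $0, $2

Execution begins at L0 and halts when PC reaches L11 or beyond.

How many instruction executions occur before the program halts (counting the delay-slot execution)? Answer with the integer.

#0 slti  $1, $2, 5 ; 0/1/2/10
#1 nor  $0, $1, $0 ; 0/1/2/10
#2 bne  $0, $1, L9 ; 0/1/2/10 ; →target
#3 add  $0, $3, $0 ; 0/1/2/10
#9 addi  $3, $0, 15 ; 0/1/2/15
#10 or   $2, $0, $2 ; 0/1/2/15

6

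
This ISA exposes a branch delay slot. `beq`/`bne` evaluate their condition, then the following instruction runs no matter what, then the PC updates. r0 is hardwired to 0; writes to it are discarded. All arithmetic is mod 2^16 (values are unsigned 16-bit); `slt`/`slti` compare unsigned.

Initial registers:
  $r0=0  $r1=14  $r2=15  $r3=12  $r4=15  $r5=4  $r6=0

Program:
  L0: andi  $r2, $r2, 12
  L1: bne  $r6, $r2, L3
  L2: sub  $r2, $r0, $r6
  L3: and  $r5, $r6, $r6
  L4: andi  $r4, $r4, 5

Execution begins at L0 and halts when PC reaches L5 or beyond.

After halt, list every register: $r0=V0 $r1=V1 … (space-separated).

#0 andi  $r2, $r2, 12 ; 0/14/12/12/15/4/0
#1 bne  $r6, $r2, L3 ; 0/14/12/12/15/4/0 ; →target
#2 sub  $r2, $r0, $r6 ; 0/14/0/12/15/4/0
#3 and  $r5, $r6, $r6 ; 0/14/0/12/15/0/0
#4 andi  $r4, $r4, 5 ; 0/14/0/12/5/0/0

$r0=0 $r1=14 $r2=0 $r3=12 $r4=5 $r5=0 $r6=0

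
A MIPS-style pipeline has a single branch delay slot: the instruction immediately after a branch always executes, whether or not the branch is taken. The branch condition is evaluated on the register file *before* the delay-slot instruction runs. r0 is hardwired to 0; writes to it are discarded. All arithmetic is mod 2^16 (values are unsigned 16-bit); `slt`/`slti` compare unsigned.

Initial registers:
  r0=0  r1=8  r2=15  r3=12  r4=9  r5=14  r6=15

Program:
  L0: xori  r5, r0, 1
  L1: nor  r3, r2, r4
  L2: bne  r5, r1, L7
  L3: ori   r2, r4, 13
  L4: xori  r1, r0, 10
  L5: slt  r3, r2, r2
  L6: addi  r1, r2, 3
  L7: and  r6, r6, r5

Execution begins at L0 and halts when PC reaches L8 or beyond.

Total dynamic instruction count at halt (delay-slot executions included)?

5

[0] xori  r5, r0, 1  →  {r0:0, r1:8, r2:15, r3:12, r4:9, r5:1, r6:15}
[1] nor  r3, r2, r4  →  {r0:0, r1:8, r2:15, r3:65520, r4:9, r5:1, r6:15}
[2] bne  r5, r1, L7  →  {r0:0, r1:8, r2:15, r3:65520, r4:9, r5:1, r6:15}  ⟨branch taken⟩
[3] ori   r2, r4, 13  →  {r0:0, r1:8, r2:13, r3:65520, r4:9, r5:1, r6:15}
[7] and  r6, r6, r5  →  {r0:0, r1:8, r2:13, r3:65520, r4:9, r5:1, r6:1}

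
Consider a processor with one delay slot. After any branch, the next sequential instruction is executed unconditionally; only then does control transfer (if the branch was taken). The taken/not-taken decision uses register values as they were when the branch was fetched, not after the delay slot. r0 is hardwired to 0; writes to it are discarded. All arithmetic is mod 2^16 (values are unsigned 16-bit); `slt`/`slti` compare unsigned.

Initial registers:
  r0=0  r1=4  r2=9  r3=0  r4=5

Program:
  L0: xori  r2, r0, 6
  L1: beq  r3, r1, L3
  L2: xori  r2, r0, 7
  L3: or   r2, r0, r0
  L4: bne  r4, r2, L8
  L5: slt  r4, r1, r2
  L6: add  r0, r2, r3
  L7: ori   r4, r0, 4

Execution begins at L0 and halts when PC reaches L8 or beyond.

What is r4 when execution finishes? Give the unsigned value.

#0 xori  r2, r0, 6 ; 0/4/6/0/5
#1 beq  r3, r1, L3 ; 0/4/6/0/5 ; →fallthru
#2 xori  r2, r0, 7 ; 0/4/7/0/5
#3 or   r2, r0, r0 ; 0/4/0/0/5
#4 bne  r4, r2, L8 ; 0/4/0/0/5 ; →target
#5 slt  r4, r1, r2 ; 0/4/0/0/0

0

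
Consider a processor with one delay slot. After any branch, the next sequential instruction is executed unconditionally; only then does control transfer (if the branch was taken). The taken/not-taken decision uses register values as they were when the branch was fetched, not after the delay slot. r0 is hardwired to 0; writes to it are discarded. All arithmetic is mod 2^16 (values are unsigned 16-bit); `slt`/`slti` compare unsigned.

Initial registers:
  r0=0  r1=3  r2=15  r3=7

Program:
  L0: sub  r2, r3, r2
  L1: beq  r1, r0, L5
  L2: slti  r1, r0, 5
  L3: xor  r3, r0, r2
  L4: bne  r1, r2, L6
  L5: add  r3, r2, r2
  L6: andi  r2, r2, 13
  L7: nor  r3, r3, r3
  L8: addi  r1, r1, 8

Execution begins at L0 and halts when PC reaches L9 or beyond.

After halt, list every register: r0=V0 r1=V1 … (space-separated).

r0=0 r1=9 r2=8 r3=15

  step pc=0: sub  r2, r3, r2  regs=(0,3,65528,7)
  step pc=1: beq  r1, r0, L5  cond=F  regs=(0,3,65528,7)
  step pc=2: slti  r1, r0, 5  regs=(0,1,65528,7)
  step pc=3: xor  r3, r0, r2  regs=(0,1,65528,65528)
  step pc=4: bne  r1, r2, L6  cond=T  regs=(0,1,65528,65528)
  step pc=5: add  r3, r2, r2  regs=(0,1,65528,65520)
  step pc=6: andi  r2, r2, 13  regs=(0,1,8,65520)
  step pc=7: nor  r3, r3, r3  regs=(0,1,8,15)
  step pc=8: addi  r1, r1, 8  regs=(0,9,8,15)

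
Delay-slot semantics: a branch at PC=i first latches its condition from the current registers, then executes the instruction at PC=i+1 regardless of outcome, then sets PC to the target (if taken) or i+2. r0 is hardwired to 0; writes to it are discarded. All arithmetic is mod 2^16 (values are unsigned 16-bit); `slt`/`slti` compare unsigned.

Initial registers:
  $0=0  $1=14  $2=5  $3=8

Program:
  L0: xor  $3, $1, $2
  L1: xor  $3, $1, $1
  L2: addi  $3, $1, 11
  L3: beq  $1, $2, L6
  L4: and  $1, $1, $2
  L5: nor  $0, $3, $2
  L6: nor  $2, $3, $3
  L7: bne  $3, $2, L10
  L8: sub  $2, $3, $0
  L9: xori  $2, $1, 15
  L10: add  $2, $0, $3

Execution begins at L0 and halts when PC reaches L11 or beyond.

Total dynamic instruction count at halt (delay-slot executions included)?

10

  step pc=0: xor  $3, $1, $2  regs=(0,14,5,11)
  step pc=1: xor  $3, $1, $1  regs=(0,14,5,0)
  step pc=2: addi  $3, $1, 11  regs=(0,14,5,25)
  step pc=3: beq  $1, $2, L6  cond=F  regs=(0,14,5,25)
  step pc=4: and  $1, $1, $2  regs=(0,4,5,25)
  step pc=5: nor  $0, $3, $2  regs=(0,4,5,25)
  step pc=6: nor  $2, $3, $3  regs=(0,4,65510,25)
  step pc=7: bne  $3, $2, L10  cond=T  regs=(0,4,65510,25)
  step pc=8: sub  $2, $3, $0  regs=(0,4,25,25)
  step pc=10: add  $2, $0, $3  regs=(0,4,25,25)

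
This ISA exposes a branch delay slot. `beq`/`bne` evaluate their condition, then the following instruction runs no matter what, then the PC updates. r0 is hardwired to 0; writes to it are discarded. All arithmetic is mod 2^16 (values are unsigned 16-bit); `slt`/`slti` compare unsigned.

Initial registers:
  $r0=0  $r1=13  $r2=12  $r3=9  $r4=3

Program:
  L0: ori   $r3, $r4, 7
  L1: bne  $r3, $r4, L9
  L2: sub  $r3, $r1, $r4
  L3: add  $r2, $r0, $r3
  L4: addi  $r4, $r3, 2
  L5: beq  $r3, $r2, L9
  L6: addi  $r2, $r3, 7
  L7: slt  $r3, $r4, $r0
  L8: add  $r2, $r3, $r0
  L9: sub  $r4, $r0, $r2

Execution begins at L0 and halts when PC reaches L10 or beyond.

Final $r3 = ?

PC=0  ori   $r3, $r4, 7      | $r0=0 $r1=13 $r2=12 $r3=7 $r4=3
PC=1  bne  $r3, $r4, L9      | $r0=0 $r1=13 $r2=12 $r3=7 $r4=3  [TAKEN]
PC=2  sub  $r3, $r1, $r4     | $r0=0 $r1=13 $r2=12 $r3=10 $r4=3
PC=9  sub  $r4, $r0, $r2     | $r0=0 $r1=13 $r2=12 $r3=10 $r4=65524

10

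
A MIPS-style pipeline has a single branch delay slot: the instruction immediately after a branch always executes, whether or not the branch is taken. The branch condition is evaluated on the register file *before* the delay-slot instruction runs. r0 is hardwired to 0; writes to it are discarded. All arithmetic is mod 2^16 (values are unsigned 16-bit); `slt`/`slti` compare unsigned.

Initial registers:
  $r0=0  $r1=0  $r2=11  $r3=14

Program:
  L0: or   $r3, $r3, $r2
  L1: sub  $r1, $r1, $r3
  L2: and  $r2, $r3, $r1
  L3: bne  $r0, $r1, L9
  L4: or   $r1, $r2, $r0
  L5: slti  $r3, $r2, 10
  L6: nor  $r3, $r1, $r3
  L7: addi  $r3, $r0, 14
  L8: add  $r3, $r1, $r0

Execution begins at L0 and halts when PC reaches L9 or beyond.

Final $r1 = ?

#0 or   $r3, $r3, $r2 ; 0/0/11/15
#1 sub  $r1, $r1, $r3 ; 0/65521/11/15
#2 and  $r2, $r3, $r1 ; 0/65521/1/15
#3 bne  $r0, $r1, L9 ; 0/65521/1/15 ; →target
#4 or   $r1, $r2, $r0 ; 0/1/1/15

1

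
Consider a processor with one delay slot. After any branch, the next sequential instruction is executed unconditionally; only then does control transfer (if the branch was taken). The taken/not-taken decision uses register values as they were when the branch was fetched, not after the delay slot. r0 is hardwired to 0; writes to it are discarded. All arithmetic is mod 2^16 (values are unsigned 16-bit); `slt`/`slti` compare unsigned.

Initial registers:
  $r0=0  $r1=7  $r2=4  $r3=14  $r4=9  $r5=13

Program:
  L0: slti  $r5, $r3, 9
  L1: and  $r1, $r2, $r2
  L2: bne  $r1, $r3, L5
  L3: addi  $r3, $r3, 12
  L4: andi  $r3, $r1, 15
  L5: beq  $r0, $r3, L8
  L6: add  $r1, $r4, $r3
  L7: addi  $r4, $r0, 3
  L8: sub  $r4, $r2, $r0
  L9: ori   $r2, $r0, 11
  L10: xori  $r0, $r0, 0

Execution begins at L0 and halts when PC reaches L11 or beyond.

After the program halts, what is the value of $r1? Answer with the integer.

  step pc=0: slti  $r5, $r3, 9  regs=(0,7,4,14,9,0)
  step pc=1: and  $r1, $r2, $r2  regs=(0,4,4,14,9,0)
  step pc=2: bne  $r1, $r3, L5  cond=T  regs=(0,4,4,14,9,0)
  step pc=3: addi  $r3, $r3, 12  regs=(0,4,4,26,9,0)
  step pc=5: beq  $r0, $r3, L8  cond=F  regs=(0,4,4,26,9,0)
  step pc=6: add  $r1, $r4, $r3  regs=(0,35,4,26,9,0)
  step pc=7: addi  $r4, $r0, 3  regs=(0,35,4,26,3,0)
  step pc=8: sub  $r4, $r2, $r0  regs=(0,35,4,26,4,0)
  step pc=9: ori   $r2, $r0, 11  regs=(0,35,11,26,4,0)
  step pc=10: xori  $r0, $r0, 0  regs=(0,35,11,26,4,0)

35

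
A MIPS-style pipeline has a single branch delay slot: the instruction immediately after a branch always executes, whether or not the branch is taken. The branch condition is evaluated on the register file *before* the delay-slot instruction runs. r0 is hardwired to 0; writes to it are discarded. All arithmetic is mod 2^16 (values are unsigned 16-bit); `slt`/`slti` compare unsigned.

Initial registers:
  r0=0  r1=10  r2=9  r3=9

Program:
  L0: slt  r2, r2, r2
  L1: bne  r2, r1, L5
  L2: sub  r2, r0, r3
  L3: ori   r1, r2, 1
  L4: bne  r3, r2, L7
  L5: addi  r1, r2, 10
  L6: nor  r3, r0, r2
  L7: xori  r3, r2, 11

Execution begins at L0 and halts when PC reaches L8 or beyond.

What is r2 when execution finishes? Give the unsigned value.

[0] slt  r2, r2, r2  →  {r0:0, r1:10, r2:0, r3:9}
[1] bne  r2, r1, L5  →  {r0:0, r1:10, r2:0, r3:9}  ⟨branch taken⟩
[2] sub  r2, r0, r3  →  {r0:0, r1:10, r2:65527, r3:9}
[5] addi  r1, r2, 10  →  {r0:0, r1:1, r2:65527, r3:9}
[6] nor  r3, r0, r2  →  {r0:0, r1:1, r2:65527, r3:8}
[7] xori  r3, r2, 11  →  {r0:0, r1:1, r2:65527, r3:65532}

65527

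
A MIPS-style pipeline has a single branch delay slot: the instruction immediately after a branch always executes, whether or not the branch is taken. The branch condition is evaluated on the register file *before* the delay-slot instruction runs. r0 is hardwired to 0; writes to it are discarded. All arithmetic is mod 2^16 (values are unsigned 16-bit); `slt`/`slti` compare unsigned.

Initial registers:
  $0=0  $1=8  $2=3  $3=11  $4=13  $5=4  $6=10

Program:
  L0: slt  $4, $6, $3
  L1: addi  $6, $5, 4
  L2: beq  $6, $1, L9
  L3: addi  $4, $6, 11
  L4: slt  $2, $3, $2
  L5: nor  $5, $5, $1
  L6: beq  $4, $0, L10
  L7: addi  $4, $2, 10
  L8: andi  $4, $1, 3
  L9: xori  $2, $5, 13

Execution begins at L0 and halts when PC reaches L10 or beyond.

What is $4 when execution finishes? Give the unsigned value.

19

[0] slt  $4, $6, $3  →  {$0:0, $1:8, $2:3, $3:11, $4:1, $5:4, $6:10}
[1] addi  $6, $5, 4  →  {$0:0, $1:8, $2:3, $3:11, $4:1, $5:4, $6:8}
[2] beq  $6, $1, L9  →  {$0:0, $1:8, $2:3, $3:11, $4:1, $5:4, $6:8}  ⟨branch taken⟩
[3] addi  $4, $6, 11  →  {$0:0, $1:8, $2:3, $3:11, $4:19, $5:4, $6:8}
[9] xori  $2, $5, 13  →  {$0:0, $1:8, $2:9, $3:11, $4:19, $5:4, $6:8}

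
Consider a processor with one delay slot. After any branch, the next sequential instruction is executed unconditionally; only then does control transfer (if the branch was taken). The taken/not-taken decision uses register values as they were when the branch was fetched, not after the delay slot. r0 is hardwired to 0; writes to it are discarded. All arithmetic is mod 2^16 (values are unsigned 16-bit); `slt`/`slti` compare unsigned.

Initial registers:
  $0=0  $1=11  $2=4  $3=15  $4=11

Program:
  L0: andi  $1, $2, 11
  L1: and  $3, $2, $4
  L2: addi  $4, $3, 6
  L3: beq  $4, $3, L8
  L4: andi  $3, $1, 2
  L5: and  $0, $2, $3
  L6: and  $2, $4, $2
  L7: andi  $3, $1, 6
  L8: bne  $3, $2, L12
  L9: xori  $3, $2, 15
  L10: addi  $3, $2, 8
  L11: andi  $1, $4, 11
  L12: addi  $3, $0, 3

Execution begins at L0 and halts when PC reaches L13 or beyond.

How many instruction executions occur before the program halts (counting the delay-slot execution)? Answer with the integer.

PC=0  andi  $1, $2, 11       | $0=0 $1=0 $2=4 $3=15 $4=11
PC=1  and  $3, $2, $4        | $0=0 $1=0 $2=4 $3=0 $4=11
PC=2  addi  $4, $3, 6        | $0=0 $1=0 $2=4 $3=0 $4=6
PC=3  beq  $4, $3, L8        | $0=0 $1=0 $2=4 $3=0 $4=6  [not taken]
PC=4  andi  $3, $1, 2        | $0=0 $1=0 $2=4 $3=0 $4=6
PC=5  and  $0, $2, $3        | $0=0 $1=0 $2=4 $3=0 $4=6
PC=6  and  $2, $4, $2        | $0=0 $1=0 $2=4 $3=0 $4=6
PC=7  andi  $3, $1, 6        | $0=0 $1=0 $2=4 $3=0 $4=6
PC=8  bne  $3, $2, L12       | $0=0 $1=0 $2=4 $3=0 $4=6  [TAKEN]
PC=9  xori  $3, $2, 15       | $0=0 $1=0 $2=4 $3=11 $4=6
PC=12 addi  $3, $0, 3        | $0=0 $1=0 $2=4 $3=3 $4=6

11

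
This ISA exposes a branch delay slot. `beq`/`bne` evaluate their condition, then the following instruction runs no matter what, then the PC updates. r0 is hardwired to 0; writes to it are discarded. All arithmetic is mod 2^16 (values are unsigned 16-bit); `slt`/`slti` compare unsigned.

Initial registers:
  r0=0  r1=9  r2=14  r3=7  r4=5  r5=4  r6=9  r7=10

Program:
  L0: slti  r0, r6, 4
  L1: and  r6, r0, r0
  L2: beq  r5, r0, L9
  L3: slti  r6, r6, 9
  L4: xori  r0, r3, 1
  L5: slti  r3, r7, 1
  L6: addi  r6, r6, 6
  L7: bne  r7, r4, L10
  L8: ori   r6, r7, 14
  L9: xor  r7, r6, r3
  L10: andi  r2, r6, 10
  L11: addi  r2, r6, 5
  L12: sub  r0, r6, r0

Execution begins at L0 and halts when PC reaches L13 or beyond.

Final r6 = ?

  step pc=0: slti  r0, r6, 4  regs=(0,9,14,7,5,4,9,10)
  step pc=1: and  r6, r0, r0  regs=(0,9,14,7,5,4,0,10)
  step pc=2: beq  r5, r0, L9  cond=F  regs=(0,9,14,7,5,4,0,10)
  step pc=3: slti  r6, r6, 9  regs=(0,9,14,7,5,4,1,10)
  step pc=4: xori  r0, r3, 1  regs=(0,9,14,7,5,4,1,10)
  step pc=5: slti  r3, r7, 1  regs=(0,9,14,0,5,4,1,10)
  step pc=6: addi  r6, r6, 6  regs=(0,9,14,0,5,4,7,10)
  step pc=7: bne  r7, r4, L10  cond=T  regs=(0,9,14,0,5,4,7,10)
  step pc=8: ori   r6, r7, 14  regs=(0,9,14,0,5,4,14,10)
  step pc=10: andi  r2, r6, 10  regs=(0,9,10,0,5,4,14,10)
  step pc=11: addi  r2, r6, 5  regs=(0,9,19,0,5,4,14,10)
  step pc=12: sub  r0, r6, r0  regs=(0,9,19,0,5,4,14,10)

14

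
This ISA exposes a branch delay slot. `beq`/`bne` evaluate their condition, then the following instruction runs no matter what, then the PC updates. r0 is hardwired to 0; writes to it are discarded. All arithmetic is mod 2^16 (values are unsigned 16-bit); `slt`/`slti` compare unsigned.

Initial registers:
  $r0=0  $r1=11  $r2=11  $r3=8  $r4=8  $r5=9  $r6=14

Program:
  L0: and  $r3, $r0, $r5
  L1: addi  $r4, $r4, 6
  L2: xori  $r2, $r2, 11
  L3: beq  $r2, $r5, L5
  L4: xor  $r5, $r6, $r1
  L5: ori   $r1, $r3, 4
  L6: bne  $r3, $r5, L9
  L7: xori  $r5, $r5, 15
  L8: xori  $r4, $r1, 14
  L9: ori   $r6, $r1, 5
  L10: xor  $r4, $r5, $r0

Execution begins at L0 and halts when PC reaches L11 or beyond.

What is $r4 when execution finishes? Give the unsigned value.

10

#0 and  $r3, $r0, $r5 ; 0/11/11/0/8/9/14
#1 addi  $r4, $r4, 6 ; 0/11/11/0/14/9/14
#2 xori  $r2, $r2, 11 ; 0/11/0/0/14/9/14
#3 beq  $r2, $r5, L5 ; 0/11/0/0/14/9/14 ; →fallthru
#4 xor  $r5, $r6, $r1 ; 0/11/0/0/14/5/14
#5 ori   $r1, $r3, 4 ; 0/4/0/0/14/5/14
#6 bne  $r3, $r5, L9 ; 0/4/0/0/14/5/14 ; →target
#7 xori  $r5, $r5, 15 ; 0/4/0/0/14/10/14
#9 ori   $r6, $r1, 5 ; 0/4/0/0/14/10/5
#10 xor  $r4, $r5, $r0 ; 0/4/0/0/10/10/5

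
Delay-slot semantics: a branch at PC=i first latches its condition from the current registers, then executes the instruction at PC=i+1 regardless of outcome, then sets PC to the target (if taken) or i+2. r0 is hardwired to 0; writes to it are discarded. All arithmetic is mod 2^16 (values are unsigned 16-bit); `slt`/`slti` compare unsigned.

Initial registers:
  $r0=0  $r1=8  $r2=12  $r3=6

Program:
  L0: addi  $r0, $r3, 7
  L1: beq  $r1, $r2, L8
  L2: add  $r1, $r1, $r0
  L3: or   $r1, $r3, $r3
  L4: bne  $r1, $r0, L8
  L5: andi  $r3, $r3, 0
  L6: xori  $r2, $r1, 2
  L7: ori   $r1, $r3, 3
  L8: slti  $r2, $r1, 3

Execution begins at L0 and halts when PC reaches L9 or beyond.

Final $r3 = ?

  step pc=0: addi  $r0, $r3, 7  regs=(0,8,12,6)
  step pc=1: beq  $r1, $r2, L8  cond=F  regs=(0,8,12,6)
  step pc=2: add  $r1, $r1, $r0  regs=(0,8,12,6)
  step pc=3: or   $r1, $r3, $r3  regs=(0,6,12,6)
  step pc=4: bne  $r1, $r0, L8  cond=T  regs=(0,6,12,6)
  step pc=5: andi  $r3, $r3, 0  regs=(0,6,12,0)
  step pc=8: slti  $r2, $r1, 3  regs=(0,6,0,0)

0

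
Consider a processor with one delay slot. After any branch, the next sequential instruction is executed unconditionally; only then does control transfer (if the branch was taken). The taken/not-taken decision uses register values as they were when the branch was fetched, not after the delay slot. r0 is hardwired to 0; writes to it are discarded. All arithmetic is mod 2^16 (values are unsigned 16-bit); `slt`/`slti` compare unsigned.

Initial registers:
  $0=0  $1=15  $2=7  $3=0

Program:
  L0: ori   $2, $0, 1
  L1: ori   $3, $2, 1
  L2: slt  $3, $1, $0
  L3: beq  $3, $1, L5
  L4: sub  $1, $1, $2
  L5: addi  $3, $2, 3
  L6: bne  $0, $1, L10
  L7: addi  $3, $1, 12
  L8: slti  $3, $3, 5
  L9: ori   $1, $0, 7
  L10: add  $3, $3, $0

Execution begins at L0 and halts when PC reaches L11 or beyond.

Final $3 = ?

26

PC=0  ori   $2, $0, 1        | $0=0 $1=15 $2=1 $3=0
PC=1  ori   $3, $2, 1        | $0=0 $1=15 $2=1 $3=1
PC=2  slt  $3, $1, $0        | $0=0 $1=15 $2=1 $3=0
PC=3  beq  $3, $1, L5        | $0=0 $1=15 $2=1 $3=0  [not taken]
PC=4  sub  $1, $1, $2        | $0=0 $1=14 $2=1 $3=0
PC=5  addi  $3, $2, 3        | $0=0 $1=14 $2=1 $3=4
PC=6  bne  $0, $1, L10       | $0=0 $1=14 $2=1 $3=4  [TAKEN]
PC=7  addi  $3, $1, 12       | $0=0 $1=14 $2=1 $3=26
PC=10 add  $3, $3, $0        | $0=0 $1=14 $2=1 $3=26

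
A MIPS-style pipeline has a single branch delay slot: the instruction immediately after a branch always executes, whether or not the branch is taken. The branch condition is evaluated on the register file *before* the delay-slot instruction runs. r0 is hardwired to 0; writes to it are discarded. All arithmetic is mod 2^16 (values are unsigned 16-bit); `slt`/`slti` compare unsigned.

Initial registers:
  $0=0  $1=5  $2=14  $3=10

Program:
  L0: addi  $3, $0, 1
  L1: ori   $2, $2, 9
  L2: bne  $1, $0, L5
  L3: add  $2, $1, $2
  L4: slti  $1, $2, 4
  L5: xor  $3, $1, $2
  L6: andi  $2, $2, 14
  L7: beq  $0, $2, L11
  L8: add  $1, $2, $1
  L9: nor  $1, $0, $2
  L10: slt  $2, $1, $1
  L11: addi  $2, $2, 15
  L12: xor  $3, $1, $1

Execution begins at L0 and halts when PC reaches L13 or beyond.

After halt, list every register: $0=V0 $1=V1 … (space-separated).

$0=0 $1=65531 $2=15 $3=0

[0] addi  $3, $0, 1  →  {$0:0, $1:5, $2:14, $3:1}
[1] ori   $2, $2, 9  →  {$0:0, $1:5, $2:15, $3:1}
[2] bne  $1, $0, L5  →  {$0:0, $1:5, $2:15, $3:1}  ⟨branch taken⟩
[3] add  $2, $1, $2  →  {$0:0, $1:5, $2:20, $3:1}
[5] xor  $3, $1, $2  →  {$0:0, $1:5, $2:20, $3:17}
[6] andi  $2, $2, 14  →  {$0:0, $1:5, $2:4, $3:17}
[7] beq  $0, $2, L11  →  {$0:0, $1:5, $2:4, $3:17}  ⟨branch fallthrough⟩
[8] add  $1, $2, $1  →  {$0:0, $1:9, $2:4, $3:17}
[9] nor  $1, $0, $2  →  {$0:0, $1:65531, $2:4, $3:17}
[10] slt  $2, $1, $1  →  {$0:0, $1:65531, $2:0, $3:17}
[11] addi  $2, $2, 15  →  {$0:0, $1:65531, $2:15, $3:17}
[12] xor  $3, $1, $1  →  {$0:0, $1:65531, $2:15, $3:0}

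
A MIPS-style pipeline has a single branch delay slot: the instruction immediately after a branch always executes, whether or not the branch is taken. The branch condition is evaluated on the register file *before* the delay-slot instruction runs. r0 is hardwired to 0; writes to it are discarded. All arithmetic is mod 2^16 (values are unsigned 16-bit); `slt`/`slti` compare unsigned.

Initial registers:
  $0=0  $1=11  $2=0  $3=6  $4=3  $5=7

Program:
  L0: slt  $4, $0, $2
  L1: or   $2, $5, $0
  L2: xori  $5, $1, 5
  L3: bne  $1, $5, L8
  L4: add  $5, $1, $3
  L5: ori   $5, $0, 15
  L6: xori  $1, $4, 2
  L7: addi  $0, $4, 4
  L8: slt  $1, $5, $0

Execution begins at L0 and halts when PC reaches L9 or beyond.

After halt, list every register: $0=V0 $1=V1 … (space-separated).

$0=0 $1=0 $2=7 $3=6 $4=0 $5=17

#0 slt  $4, $0, $2 ; 0/11/0/6/0/7
#1 or   $2, $5, $0 ; 0/11/7/6/0/7
#2 xori  $5, $1, 5 ; 0/11/7/6/0/14
#3 bne  $1, $5, L8 ; 0/11/7/6/0/14 ; →target
#4 add  $5, $1, $3 ; 0/11/7/6/0/17
#8 slt  $1, $5, $0 ; 0/0/7/6/0/17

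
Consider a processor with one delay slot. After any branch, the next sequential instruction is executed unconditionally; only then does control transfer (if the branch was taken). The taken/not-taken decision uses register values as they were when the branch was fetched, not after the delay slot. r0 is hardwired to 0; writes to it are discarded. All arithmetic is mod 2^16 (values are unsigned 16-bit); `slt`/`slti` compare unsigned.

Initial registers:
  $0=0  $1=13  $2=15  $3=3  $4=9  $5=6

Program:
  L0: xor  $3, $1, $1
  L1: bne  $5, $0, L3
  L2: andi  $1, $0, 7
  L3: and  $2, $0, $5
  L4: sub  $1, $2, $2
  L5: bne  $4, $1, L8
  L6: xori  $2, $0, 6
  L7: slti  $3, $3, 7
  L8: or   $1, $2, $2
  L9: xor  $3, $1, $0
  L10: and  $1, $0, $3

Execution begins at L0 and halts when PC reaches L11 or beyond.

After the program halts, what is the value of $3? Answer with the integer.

#0 xor  $3, $1, $1 ; 0/13/15/0/9/6
#1 bne  $5, $0, L3 ; 0/13/15/0/9/6 ; →target
#2 andi  $1, $0, 7 ; 0/0/15/0/9/6
#3 and  $2, $0, $5 ; 0/0/0/0/9/6
#4 sub  $1, $2, $2 ; 0/0/0/0/9/6
#5 bne  $4, $1, L8 ; 0/0/0/0/9/6 ; →target
#6 xori  $2, $0, 6 ; 0/0/6/0/9/6
#8 or   $1, $2, $2 ; 0/6/6/0/9/6
#9 xor  $3, $1, $0 ; 0/6/6/6/9/6
#10 and  $1, $0, $3 ; 0/0/6/6/9/6

6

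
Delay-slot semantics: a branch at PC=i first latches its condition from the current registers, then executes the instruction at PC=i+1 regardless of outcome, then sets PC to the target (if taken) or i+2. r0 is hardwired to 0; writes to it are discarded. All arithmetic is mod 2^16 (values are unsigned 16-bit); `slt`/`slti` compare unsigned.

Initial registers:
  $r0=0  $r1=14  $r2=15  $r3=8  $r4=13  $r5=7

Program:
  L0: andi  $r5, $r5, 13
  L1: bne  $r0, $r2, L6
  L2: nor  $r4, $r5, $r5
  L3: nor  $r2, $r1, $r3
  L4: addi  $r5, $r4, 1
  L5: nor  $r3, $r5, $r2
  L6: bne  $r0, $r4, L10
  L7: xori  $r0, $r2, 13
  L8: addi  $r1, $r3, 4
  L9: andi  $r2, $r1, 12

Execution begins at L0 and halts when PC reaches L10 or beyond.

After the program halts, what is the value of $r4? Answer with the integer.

65530

#0 andi  $r5, $r5, 13 ; 0/14/15/8/13/5
#1 bne  $r0, $r2, L6 ; 0/14/15/8/13/5 ; →target
#2 nor  $r4, $r5, $r5 ; 0/14/15/8/65530/5
#6 bne  $r0, $r4, L10 ; 0/14/15/8/65530/5 ; →target
#7 xori  $r0, $r2, 13 ; 0/14/15/8/65530/5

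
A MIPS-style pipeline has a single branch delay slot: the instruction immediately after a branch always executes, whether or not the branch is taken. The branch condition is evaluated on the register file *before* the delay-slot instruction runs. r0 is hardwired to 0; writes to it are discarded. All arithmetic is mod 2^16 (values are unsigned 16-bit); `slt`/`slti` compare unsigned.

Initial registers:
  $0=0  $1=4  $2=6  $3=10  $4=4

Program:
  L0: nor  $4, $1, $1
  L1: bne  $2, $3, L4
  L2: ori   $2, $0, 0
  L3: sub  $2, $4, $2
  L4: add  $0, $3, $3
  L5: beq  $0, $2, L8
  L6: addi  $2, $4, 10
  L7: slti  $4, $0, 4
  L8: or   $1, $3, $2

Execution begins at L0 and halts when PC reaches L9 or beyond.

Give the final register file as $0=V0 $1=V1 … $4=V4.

$0=0 $1=15 $2=5 $3=10 $4=65531

[0] nor  $4, $1, $1  →  {$0:0, $1:4, $2:6, $3:10, $4:65531}
[1] bne  $2, $3, L4  →  {$0:0, $1:4, $2:6, $3:10, $4:65531}  ⟨branch taken⟩
[2] ori   $2, $0, 0  →  {$0:0, $1:4, $2:0, $3:10, $4:65531}
[4] add  $0, $3, $3  →  {$0:0, $1:4, $2:0, $3:10, $4:65531}
[5] beq  $0, $2, L8  →  {$0:0, $1:4, $2:0, $3:10, $4:65531}  ⟨branch taken⟩
[6] addi  $2, $4, 10  →  {$0:0, $1:4, $2:5, $3:10, $4:65531}
[8] or   $1, $3, $2  →  {$0:0, $1:15, $2:5, $3:10, $4:65531}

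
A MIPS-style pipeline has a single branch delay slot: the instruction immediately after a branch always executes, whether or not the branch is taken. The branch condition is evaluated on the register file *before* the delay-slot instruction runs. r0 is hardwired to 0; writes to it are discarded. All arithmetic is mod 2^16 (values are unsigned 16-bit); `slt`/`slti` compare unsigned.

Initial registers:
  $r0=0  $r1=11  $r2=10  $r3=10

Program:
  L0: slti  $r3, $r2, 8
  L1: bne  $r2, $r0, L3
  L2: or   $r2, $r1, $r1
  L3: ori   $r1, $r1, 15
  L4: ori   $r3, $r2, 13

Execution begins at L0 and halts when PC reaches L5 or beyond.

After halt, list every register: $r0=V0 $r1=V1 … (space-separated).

$r0=0 $r1=15 $r2=11 $r3=15

  step pc=0: slti  $r3, $r2, 8  regs=(0,11,10,0)
  step pc=1: bne  $r2, $r0, L3  cond=T  regs=(0,11,10,0)
  step pc=2: or   $r2, $r1, $r1  regs=(0,11,11,0)
  step pc=3: ori   $r1, $r1, 15  regs=(0,15,11,0)
  step pc=4: ori   $r3, $r2, 13  regs=(0,15,11,15)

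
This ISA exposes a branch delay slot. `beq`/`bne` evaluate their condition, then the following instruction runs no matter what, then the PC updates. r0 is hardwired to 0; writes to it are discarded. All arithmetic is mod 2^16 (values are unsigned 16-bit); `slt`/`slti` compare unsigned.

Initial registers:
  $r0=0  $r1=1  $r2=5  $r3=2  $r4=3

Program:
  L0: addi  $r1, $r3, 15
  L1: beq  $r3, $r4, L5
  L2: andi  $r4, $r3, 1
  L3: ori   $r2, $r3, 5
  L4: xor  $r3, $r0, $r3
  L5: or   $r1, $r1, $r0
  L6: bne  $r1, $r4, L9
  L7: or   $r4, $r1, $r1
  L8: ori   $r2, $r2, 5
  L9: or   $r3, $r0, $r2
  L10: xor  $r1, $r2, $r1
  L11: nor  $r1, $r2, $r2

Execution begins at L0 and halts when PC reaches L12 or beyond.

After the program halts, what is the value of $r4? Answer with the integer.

17

  step pc=0: addi  $r1, $r3, 15  regs=(0,17,5,2,3)
  step pc=1: beq  $r3, $r4, L5  cond=F  regs=(0,17,5,2,3)
  step pc=2: andi  $r4, $r3, 1  regs=(0,17,5,2,0)
  step pc=3: ori   $r2, $r3, 5  regs=(0,17,7,2,0)
  step pc=4: xor  $r3, $r0, $r3  regs=(0,17,7,2,0)
  step pc=5: or   $r1, $r1, $r0  regs=(0,17,7,2,0)
  step pc=6: bne  $r1, $r4, L9  cond=T  regs=(0,17,7,2,0)
  step pc=7: or   $r4, $r1, $r1  regs=(0,17,7,2,17)
  step pc=9: or   $r3, $r0, $r2  regs=(0,17,7,7,17)
  step pc=10: xor  $r1, $r2, $r1  regs=(0,22,7,7,17)
  step pc=11: nor  $r1, $r2, $r2  regs=(0,65528,7,7,17)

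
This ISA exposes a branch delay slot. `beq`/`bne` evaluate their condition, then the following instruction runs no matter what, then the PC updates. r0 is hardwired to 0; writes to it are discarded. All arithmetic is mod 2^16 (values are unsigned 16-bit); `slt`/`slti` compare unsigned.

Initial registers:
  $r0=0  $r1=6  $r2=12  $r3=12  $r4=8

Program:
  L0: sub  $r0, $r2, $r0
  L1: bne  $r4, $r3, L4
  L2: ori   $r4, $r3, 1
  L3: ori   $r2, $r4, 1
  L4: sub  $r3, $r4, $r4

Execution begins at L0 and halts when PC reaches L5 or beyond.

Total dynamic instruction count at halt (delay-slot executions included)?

#0 sub  $r0, $r2, $r0 ; 0/6/12/12/8
#1 bne  $r4, $r3, L4 ; 0/6/12/12/8 ; →target
#2 ori   $r4, $r3, 1 ; 0/6/12/12/13
#4 sub  $r3, $r4, $r4 ; 0/6/12/0/13

4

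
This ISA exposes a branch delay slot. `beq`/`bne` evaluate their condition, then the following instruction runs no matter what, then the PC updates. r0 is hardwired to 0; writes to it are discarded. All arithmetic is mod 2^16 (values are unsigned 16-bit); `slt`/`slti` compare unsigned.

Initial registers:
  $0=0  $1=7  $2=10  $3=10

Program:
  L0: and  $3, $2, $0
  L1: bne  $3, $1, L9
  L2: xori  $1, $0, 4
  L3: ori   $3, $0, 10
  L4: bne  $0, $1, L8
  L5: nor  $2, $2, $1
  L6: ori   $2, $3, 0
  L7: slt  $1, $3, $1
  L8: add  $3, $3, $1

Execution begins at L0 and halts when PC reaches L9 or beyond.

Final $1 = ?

4

PC=0  and  $3, $2, $0        | $0=0 $1=7 $2=10 $3=0
PC=1  bne  $3, $1, L9        | $0=0 $1=7 $2=10 $3=0  [TAKEN]
PC=2  xori  $1, $0, 4        | $0=0 $1=4 $2=10 $3=0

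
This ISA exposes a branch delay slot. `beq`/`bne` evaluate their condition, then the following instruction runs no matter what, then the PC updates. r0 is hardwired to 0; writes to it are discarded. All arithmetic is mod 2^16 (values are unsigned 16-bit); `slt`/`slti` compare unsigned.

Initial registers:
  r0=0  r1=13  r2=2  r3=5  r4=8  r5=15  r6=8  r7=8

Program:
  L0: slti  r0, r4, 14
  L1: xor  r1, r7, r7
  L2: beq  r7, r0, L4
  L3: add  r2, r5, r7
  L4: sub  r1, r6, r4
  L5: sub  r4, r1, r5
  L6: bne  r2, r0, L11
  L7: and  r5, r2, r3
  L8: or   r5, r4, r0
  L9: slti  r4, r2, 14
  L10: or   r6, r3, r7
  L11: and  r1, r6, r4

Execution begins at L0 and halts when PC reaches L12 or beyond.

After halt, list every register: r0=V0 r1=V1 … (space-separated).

[0] slti  r0, r4, 14  →  {r0:0, r1:13, r2:2, r3:5, r4:8, r5:15, r6:8, r7:8}
[1] xor  r1, r7, r7  →  {r0:0, r1:0, r2:2, r3:5, r4:8, r5:15, r6:8, r7:8}
[2] beq  r7, r0, L4  →  {r0:0, r1:0, r2:2, r3:5, r4:8, r5:15, r6:8, r7:8}  ⟨branch fallthrough⟩
[3] add  r2, r5, r7  →  {r0:0, r1:0, r2:23, r3:5, r4:8, r5:15, r6:8, r7:8}
[4] sub  r1, r6, r4  →  {r0:0, r1:0, r2:23, r3:5, r4:8, r5:15, r6:8, r7:8}
[5] sub  r4, r1, r5  →  {r0:0, r1:0, r2:23, r3:5, r4:65521, r5:15, r6:8, r7:8}
[6] bne  r2, r0, L11  →  {r0:0, r1:0, r2:23, r3:5, r4:65521, r5:15, r6:8, r7:8}  ⟨branch taken⟩
[7] and  r5, r2, r3  →  {r0:0, r1:0, r2:23, r3:5, r4:65521, r5:5, r6:8, r7:8}
[11] and  r1, r6, r4  →  {r0:0, r1:0, r2:23, r3:5, r4:65521, r5:5, r6:8, r7:8}

r0=0 r1=0 r2=23 r3=5 r4=65521 r5=5 r6=8 r7=8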